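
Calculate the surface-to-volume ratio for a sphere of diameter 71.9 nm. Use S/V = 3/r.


Radius r = 71.9/2 = 35.95 nm
S/V = 3 / r = 3 / 35.95
S/V = 0.0834 nm^-1

0.0834


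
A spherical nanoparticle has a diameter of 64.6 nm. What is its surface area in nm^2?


Radius r = 64.6/2 = 32.3 nm
Surface area SA = 4 * pi * r^2
SA = 4 * pi * (32.3)^2
SA = 13110.37 nm^2

13110.37


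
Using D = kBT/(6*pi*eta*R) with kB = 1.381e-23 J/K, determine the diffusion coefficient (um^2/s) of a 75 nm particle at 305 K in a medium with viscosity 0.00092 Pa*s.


Radius R = 75/2 = 37.5 nm = 3.75e-08 m
D = kB*T / (6*pi*eta*R)
D = 1.381e-23 * 305 / (6 * pi * 0.00092 * 3.75e-08)
D = 6.47699e-12 m^2/s = 6.477 um^2/s

6.477


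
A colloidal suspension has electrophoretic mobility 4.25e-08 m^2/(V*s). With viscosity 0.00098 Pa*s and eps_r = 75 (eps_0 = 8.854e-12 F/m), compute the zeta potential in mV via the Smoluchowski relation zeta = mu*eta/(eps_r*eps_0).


Smoluchowski equation: zeta = mu * eta / (eps_r * eps_0)
zeta = 4.25e-08 * 0.00098 / (75 * 8.854e-12)
zeta = 0.062721 V = 62.72 mV

62.72


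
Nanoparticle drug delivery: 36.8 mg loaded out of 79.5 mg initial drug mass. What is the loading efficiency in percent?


Drug loading efficiency = (drug loaded / drug initial) * 100
DLE = 36.8 / 79.5 * 100
DLE = 0.4629 * 100
DLE = 46.29%

46.29


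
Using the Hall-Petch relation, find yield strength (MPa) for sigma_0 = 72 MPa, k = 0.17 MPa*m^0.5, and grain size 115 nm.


d = 115 nm = 1.15e-07 m
sqrt(d) = 0.0003391165
Hall-Petch contribution = k / sqrt(d) = 0.17 / 0.0003391165 = 501.3 MPa
sigma = sigma_0 + k/sqrt(d) = 72 + 501.3 = 573.3 MPa

573.3


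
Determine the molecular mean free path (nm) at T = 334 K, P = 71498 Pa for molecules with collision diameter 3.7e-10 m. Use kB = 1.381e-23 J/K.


Mean free path: lambda = kB*T / (sqrt(2) * pi * d^2 * P)
lambda = 1.381e-23 * 334 / (sqrt(2) * pi * (3.7e-10)^2 * 71498)
lambda = 1.06066e-07 m
lambda = 106.07 nm

106.07


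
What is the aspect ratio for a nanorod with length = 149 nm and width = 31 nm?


Aspect ratio AR = length / diameter
AR = 149 / 31
AR = 4.81

4.81


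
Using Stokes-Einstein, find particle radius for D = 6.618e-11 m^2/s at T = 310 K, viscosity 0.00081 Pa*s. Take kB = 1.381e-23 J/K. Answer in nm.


Stokes-Einstein: R = kB*T / (6*pi*eta*D)
R = 1.381e-23 * 310 / (6 * pi * 0.00081 * 6.618e-11)
R = 4.23684e-09 m = 4.24 nm

4.24


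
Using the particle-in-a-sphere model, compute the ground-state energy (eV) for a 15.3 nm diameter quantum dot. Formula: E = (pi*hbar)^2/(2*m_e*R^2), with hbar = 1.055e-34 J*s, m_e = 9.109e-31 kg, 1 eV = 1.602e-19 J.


Radius R = 15.3/2 = 7.65 nm = 7.65e-09 m
E = (pi * 1.055e-34)^2 / (2 * 9.109e-31 * (7.65e-09)^2)
E(J) = 1.03034e-21
E = E(J) / 1.602e-19 = 0.0064 eV

0.0064


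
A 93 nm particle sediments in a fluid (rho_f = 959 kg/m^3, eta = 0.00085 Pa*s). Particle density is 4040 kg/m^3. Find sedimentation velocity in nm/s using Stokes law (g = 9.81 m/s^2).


Radius R = 93/2 nm = 4.65e-08 m
Density difference = 4040 - 959 = 3081 kg/m^3
v = 2 * R^2 * (rho_p - rho_f) * g / (9 * eta)
v = 2 * (4.65e-08)^2 * 3081 * 9.81 / (9 * 0.00085)
v = 1.70858e-08 m/s = 17.0858 nm/s

17.0858


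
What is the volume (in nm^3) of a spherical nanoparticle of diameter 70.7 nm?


Radius r = 70.7/2 = 35.35 nm
Volume V = (4/3) * pi * r^3
V = (4/3) * pi * (35.35)^3
V = 185036.27 nm^3

185036.27


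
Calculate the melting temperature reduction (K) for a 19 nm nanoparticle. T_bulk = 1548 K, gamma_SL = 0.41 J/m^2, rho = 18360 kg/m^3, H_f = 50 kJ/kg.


Radius R = 19/2 = 9.5 nm = 9.5e-09 m
Convert H_f = 50 kJ/kg = 50000 J/kg
dT = 2 * gamma_SL * T_bulk / (rho * H_f * R)
dT = 2 * 0.41 * 1548 / (18360 * 50000 * 9.5e-09)
dT = 145.6 K

145.6


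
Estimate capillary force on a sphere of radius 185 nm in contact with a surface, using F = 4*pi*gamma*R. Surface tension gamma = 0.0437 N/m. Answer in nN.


Convert radius: R = 185 nm = 1.85e-07 m
F = 4 * pi * gamma * R
F = 4 * pi * 0.0437 * 1.85e-07
F = 1.01593e-07 N = 101.5928 nN

101.5928


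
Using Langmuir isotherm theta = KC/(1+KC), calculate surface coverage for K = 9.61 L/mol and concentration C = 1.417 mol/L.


Langmuir isotherm: theta = K*C / (1 + K*C)
K*C = 9.61 * 1.417 = 13.61737
theta = 13.61737 / (1 + 13.61737) = 13.61737 / 14.61737
theta = 0.9316

0.9316


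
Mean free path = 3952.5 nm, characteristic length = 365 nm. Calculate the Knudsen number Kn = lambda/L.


Knudsen number Kn = lambda / L
Kn = 3952.5 / 365
Kn = 10.8288

10.8288


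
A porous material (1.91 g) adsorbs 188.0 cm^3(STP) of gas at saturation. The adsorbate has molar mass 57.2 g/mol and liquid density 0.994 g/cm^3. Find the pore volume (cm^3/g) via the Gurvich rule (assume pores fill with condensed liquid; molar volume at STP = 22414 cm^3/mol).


Moles adsorbed n = V_ads / 22414 = 188.0 / 22414 = 8.387615e-03 mol
Liquid volume V_liq = n * M / rho_liq = 8.387615e-03 * 57.2 / 0.994 = 0.48267 cm^3
Specific pore volume V_pore = V_liq / m_sample = 0.48267 / 1.91
V_pore = 0.2527 cm^3/g

0.2527


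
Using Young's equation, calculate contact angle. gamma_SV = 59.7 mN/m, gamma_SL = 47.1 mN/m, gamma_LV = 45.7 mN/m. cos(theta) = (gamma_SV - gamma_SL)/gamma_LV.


cos(theta) = (gamma_SV - gamma_SL) / gamma_LV
cos(theta) = (59.7 - 47.1) / 45.7
cos(theta) = 0.275711
theta = arccos(0.275711) = 74.0 degrees

74.0


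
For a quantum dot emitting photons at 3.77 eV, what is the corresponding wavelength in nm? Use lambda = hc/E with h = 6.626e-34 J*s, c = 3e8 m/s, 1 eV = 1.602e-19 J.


Convert energy: E = 3.77 eV = 3.77 * 1.602e-19 = 6.03954e-19 J
lambda = h*c / E = 6.626e-34 * 3e8 / 6.03954e-19
lambda = 3.29131e-07 m = 329.1 nm

329.1


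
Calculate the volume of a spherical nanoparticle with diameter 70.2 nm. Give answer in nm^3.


Radius r = 70.2/2 = 35.1 nm
Volume V = (4/3) * pi * r^3
V = (4/3) * pi * (35.1)^3
V = 181138.16 nm^3

181138.16


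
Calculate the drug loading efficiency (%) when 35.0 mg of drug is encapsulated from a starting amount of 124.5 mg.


Drug loading efficiency = (drug loaded / drug initial) * 100
DLE = 35.0 / 124.5 * 100
DLE = 0.2811 * 100
DLE = 28.11%

28.11


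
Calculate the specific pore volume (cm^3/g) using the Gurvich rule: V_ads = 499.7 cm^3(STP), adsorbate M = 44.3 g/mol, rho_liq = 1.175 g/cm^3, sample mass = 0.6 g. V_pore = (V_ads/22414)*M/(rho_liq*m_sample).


Moles adsorbed n = V_ads / 22414 = 499.7 / 22414 = 2.229410e-02 mol
Liquid volume V_liq = n * M / rho_liq = 2.229410e-02 * 44.3 / 1.175 = 0.84054 cm^3
Specific pore volume V_pore = V_liq / m_sample = 0.84054 / 0.6
V_pore = 1.4009 cm^3/g

1.4009


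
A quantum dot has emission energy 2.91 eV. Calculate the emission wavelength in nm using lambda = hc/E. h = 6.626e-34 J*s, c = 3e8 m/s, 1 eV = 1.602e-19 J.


Convert energy: E = 2.91 eV = 2.91 * 1.602e-19 = 4.66182e-19 J
lambda = h*c / E = 6.626e-34 * 3e8 / 4.66182e-19
lambda = 4.264e-07 m = 426.4 nm

426.4


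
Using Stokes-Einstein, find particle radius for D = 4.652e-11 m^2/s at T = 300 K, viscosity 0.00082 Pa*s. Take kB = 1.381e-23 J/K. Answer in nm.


Stokes-Einstein: R = kB*T / (6*pi*eta*D)
R = 1.381e-23 * 300 / (6 * pi * 0.00082 * 4.652e-11)
R = 5.76183e-09 m = 5.76 nm

5.76


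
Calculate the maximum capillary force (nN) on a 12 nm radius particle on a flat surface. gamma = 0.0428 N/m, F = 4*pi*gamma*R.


Convert radius: R = 12 nm = 1.2e-08 m
F = 4 * pi * gamma * R
F = 4 * pi * 0.0428 * 1.2e-08
F = 6.45409e-09 N = 6.4541 nN

6.4541


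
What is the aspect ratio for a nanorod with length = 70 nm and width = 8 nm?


Aspect ratio AR = length / diameter
AR = 70 / 8
AR = 8.75

8.75


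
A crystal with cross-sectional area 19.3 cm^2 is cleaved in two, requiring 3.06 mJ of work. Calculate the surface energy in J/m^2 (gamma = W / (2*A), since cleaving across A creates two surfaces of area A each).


Convert: A = 19.3 cm^2 = 0.00193 m^2, W = 3.06 mJ = 0.00306 J
Cleaving exposes two faces of area A, so total new surface = 2*A and gamma = W / (2*A)
gamma = 0.00306 / (2 * 0.00193)
gamma = 0.793 J/m^2

0.793


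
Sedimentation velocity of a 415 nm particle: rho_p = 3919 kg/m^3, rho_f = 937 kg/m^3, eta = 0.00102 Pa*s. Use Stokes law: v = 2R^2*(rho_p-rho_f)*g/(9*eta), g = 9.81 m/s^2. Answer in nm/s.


Radius R = 415/2 nm = 2.075e-07 m
Density difference = 3919 - 937 = 2982 kg/m^3
v = 2 * R^2 * (rho_p - rho_f) * g / (9 * eta)
v = 2 * (2.075e-07)^2 * 2982 * 9.81 / (9 * 0.00102)
v = 2.7441e-07 m/s = 274.4101 nm/s

274.4101


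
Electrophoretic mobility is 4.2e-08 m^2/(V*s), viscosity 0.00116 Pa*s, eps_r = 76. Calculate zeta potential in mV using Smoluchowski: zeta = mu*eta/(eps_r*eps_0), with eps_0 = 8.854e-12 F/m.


Smoluchowski equation: zeta = mu * eta / (eps_r * eps_0)
zeta = 4.2e-08 * 0.00116 / (76 * 8.854e-12)
zeta = 0.072403 V = 72.4 mV

72.4


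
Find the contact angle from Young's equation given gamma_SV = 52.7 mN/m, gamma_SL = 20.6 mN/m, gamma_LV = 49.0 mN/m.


cos(theta) = (gamma_SV - gamma_SL) / gamma_LV
cos(theta) = (52.7 - 20.6) / 49.0
cos(theta) = 0.655102
theta = arccos(0.655102) = 49.07 degrees

49.07


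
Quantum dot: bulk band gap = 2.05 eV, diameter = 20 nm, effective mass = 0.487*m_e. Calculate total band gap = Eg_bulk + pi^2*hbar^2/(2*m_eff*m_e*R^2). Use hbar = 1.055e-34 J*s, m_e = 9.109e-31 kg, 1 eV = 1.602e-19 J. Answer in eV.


Radius R = 20/2 nm = 1e-08 m
Confinement energy dE = pi^2 * hbar^2 / (2 * m_eff * m_e * R^2)
dE = pi^2 * (1.055e-34)^2 / (2 * 0.487 * 9.109e-31 * (1e-08)^2) J, divided by 1.602e-19 J/eV
dE = 0.0077 eV
Total band gap = E_g(bulk) + dE = 2.05 + 0.0077 = 2.0577 eV

2.0577


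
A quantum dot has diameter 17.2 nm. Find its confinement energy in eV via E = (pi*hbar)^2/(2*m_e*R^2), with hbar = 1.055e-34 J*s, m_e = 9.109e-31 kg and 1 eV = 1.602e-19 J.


Radius R = 17.2/2 = 8.6 nm = 8.6e-09 m
E = (pi * 1.055e-34)^2 / (2 * 9.109e-31 * (8.6e-09)^2)
E(J) = 8.15281e-22
E = E(J) / 1.602e-19 = 0.0051 eV

0.0051


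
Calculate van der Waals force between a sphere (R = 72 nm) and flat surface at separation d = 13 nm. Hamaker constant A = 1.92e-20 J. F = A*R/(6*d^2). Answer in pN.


Convert to SI: R = 72 nm = 7.2e-08 m, d = 13 nm = 1.3e-08 m
F = A * R / (6 * d^2)
F = 1.92e-20 * 7.2e-08 / (6 * (1.3e-08)^2)
F = 1.36331e-12 N = 1.363 pN

1.363


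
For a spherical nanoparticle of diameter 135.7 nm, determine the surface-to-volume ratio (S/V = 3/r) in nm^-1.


Radius r = 135.7/2 = 67.85 nm
S/V = 3 / r = 3 / 67.85
S/V = 0.0442 nm^-1

0.0442


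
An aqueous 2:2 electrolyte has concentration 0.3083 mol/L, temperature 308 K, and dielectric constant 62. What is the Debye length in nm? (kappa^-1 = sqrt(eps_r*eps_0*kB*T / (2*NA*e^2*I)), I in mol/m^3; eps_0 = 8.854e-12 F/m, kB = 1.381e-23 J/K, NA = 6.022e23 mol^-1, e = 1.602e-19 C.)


Ionic strength I = 0.3083 * 2^2 * 1000 = 1233.2 mol/m^3
kappa^-1 = sqrt(62 * 8.854e-12 * 1.381e-23 * 308 / (2 * 6.022e23 * (1.602e-19)^2 * 1233.2))
kappa^-1 = 0.247 nm

0.247


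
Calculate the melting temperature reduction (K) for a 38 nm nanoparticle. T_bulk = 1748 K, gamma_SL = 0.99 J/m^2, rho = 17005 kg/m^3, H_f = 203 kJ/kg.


Radius R = 38/2 = 19 nm = 1.9e-08 m
Convert H_f = 203 kJ/kg = 203000 J/kg
dT = 2 * gamma_SL * T_bulk / (rho * H_f * R)
dT = 2 * 0.99 * 1748 / (17005 * 203000 * 1.9e-08)
dT = 52.8 K

52.8


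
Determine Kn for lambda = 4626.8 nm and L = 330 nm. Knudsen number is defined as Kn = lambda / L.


Knudsen number Kn = lambda / L
Kn = 4626.8 / 330
Kn = 14.0206

14.0206


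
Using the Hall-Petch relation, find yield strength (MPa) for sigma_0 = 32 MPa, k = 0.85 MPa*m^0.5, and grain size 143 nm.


d = 143 nm = 1.43e-07 m
sqrt(d) = 0.0003781534
Hall-Petch contribution = k / sqrt(d) = 0.85 / 0.0003781534 = 2247.8 MPa
sigma = sigma_0 + k/sqrt(d) = 32 + 2247.8 = 2279.8 MPa

2279.8


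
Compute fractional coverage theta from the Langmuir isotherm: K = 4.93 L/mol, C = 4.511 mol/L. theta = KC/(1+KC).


Langmuir isotherm: theta = K*C / (1 + K*C)
K*C = 4.93 * 4.511 = 22.23923
theta = 22.23923 / (1 + 22.23923) = 22.23923 / 23.23923
theta = 0.957

0.957


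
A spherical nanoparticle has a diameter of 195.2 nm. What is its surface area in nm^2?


Radius r = 195.2/2 = 97.6 nm
Surface area SA = 4 * pi * r^2
SA = 4 * pi * (97.6)^2
SA = 119704.23 nm^2

119704.23


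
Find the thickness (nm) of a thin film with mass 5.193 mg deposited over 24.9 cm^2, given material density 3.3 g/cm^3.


Convert: m = 5.193 mg = 5.1930e-06 kg, A = 24.9 cm^2 = 2.4900e-03 m^2, rho = 3.3 g/cm^3 = 3300 kg/m^3
t = m / (A * rho)
t = 5.1930e-06 / (2.4900e-03 * 3300)
t = 6.3198e-07 m = 632.0 nm

632.0


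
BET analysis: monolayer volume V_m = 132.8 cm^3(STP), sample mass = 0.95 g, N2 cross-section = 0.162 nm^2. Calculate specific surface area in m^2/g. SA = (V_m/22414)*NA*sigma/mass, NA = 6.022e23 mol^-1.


Number of moles in monolayer = V_m / 22414 = 132.8 / 22414 = 0.00592487
Number of molecules = moles * NA = 0.00592487 * 6.022e23
SA = molecules * sigma / mass
SA = (132.8 / 22414) * 6.022e23 * 0.162e-18 / 0.95
SA = 608.4 m^2/g

608.4


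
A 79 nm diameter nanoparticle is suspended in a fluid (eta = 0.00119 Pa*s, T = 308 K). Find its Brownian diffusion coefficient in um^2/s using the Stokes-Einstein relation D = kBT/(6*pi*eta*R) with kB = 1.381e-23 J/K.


Radius R = 79/2 = 39.5 nm = 3.95e-08 m
D = kB*T / (6*pi*eta*R)
D = 1.381e-23 * 308 / (6 * pi * 0.00119 * 3.95e-08)
D = 4.80064e-12 m^2/s = 4.801 um^2/s

4.801


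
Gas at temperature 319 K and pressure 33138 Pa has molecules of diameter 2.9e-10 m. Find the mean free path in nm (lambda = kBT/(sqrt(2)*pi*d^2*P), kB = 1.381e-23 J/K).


Mean free path: lambda = kB*T / (sqrt(2) * pi * d^2 * P)
lambda = 1.381e-23 * 319 / (sqrt(2) * pi * (2.9e-10)^2 * 33138)
lambda = 3.55793e-07 m
lambda = 355.79 nm

355.79


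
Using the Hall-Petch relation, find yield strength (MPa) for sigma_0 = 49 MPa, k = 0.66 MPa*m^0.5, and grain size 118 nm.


d = 118 nm = 1.18e-07 m
sqrt(d) = 0.0003435113
Hall-Petch contribution = k / sqrt(d) = 0.66 / 0.0003435113 = 1921.3 MPa
sigma = sigma_0 + k/sqrt(d) = 49 + 1921.3 = 1970.3 MPa

1970.3


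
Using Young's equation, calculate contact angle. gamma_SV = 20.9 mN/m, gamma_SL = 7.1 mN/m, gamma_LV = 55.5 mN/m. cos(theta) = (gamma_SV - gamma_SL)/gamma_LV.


cos(theta) = (gamma_SV - gamma_SL) / gamma_LV
cos(theta) = (20.9 - 7.1) / 55.5
cos(theta) = 0.248649
theta = arccos(0.248649) = 75.6 degrees

75.6


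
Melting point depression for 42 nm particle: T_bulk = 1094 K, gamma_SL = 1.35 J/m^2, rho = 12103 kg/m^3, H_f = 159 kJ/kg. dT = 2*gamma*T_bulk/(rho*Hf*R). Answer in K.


Radius R = 42/2 = 21 nm = 2.1e-08 m
Convert H_f = 159 kJ/kg = 159000 J/kg
dT = 2 * gamma_SL * T_bulk / (rho * H_f * R)
dT = 2 * 1.35 * 1094 / (12103 * 159000 * 2.1e-08)
dT = 73.1 K

73.1


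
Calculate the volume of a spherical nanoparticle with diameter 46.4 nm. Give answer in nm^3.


Radius r = 46.4/2 = 23.2 nm
Volume V = (4/3) * pi * r^3
V = (4/3) * pi * (23.2)^3
V = 52306.13 nm^3

52306.13


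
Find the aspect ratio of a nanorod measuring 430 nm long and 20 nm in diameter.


Aspect ratio AR = length / diameter
AR = 430 / 20
AR = 21.5

21.5


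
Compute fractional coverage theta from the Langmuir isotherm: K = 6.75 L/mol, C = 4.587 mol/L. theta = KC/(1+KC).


Langmuir isotherm: theta = K*C / (1 + K*C)
K*C = 6.75 * 4.587 = 30.96225
theta = 30.96225 / (1 + 30.96225) = 30.96225 / 31.96225
theta = 0.9687

0.9687


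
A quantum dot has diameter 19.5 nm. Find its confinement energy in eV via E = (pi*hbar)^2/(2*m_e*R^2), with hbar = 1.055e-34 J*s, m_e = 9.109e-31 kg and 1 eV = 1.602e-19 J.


Radius R = 19.5/2 = 9.75 nm = 9.75e-09 m
E = (pi * 1.055e-34)^2 / (2 * 9.109e-31 * (9.75e-09)^2)
E(J) = 6.343e-22
E = E(J) / 1.602e-19 = 0.004 eV

0.004


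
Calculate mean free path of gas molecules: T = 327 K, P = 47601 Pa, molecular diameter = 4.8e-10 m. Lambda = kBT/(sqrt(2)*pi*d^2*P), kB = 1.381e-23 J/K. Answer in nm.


Mean free path: lambda = kB*T / (sqrt(2) * pi * d^2 * P)
lambda = 1.381e-23 * 327 / (sqrt(2) * pi * (4.8e-10)^2 * 47601)
lambda = 9.26783e-08 m
lambda = 92.68 nm

92.68


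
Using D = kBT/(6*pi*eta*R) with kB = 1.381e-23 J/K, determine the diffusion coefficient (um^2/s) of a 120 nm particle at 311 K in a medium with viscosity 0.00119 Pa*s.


Radius R = 120/2 = 60 nm = 6e-08 m
D = kB*T / (6*pi*eta*R)
D = 1.381e-23 * 311 / (6 * pi * 0.00119 * 6e-08)
D = 3.19121e-12 m^2/s = 3.191 um^2/s

3.191


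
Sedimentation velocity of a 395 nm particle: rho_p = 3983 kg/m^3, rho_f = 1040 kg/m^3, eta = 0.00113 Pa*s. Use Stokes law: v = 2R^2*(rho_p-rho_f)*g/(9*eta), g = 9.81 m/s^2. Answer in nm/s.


Radius R = 395/2 nm = 1.975e-07 m
Density difference = 3983 - 1040 = 2943 kg/m^3
v = 2 * R^2 * (rho_p - rho_f) * g / (9 * eta)
v = 2 * (1.975e-07)^2 * 2943 * 9.81 / (9 * 0.00113)
v = 2.21464e-07 m/s = 221.4637 nm/s

221.4637


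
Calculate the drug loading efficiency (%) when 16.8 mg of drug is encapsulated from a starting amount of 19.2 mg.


Drug loading efficiency = (drug loaded / drug initial) * 100
DLE = 16.8 / 19.2 * 100
DLE = 0.875 * 100
DLE = 87.5%

87.5


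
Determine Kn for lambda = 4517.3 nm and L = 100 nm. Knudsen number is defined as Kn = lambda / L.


Knudsen number Kn = lambda / L
Kn = 4517.3 / 100
Kn = 45.173

45.173


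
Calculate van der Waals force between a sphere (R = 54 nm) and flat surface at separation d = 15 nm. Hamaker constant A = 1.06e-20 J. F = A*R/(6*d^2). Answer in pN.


Convert to SI: R = 54 nm = 5.4e-08 m, d = 15 nm = 1.5e-08 m
F = A * R / (6 * d^2)
F = 1.06e-20 * 5.4e-08 / (6 * (1.5e-08)^2)
F = 4.24e-13 N = 0.424 pN

0.424


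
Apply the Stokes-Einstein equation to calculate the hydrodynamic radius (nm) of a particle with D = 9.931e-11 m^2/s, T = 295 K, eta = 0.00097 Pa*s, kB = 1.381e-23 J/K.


Stokes-Einstein: R = kB*T / (6*pi*eta*D)
R = 1.381e-23 * 295 / (6 * pi * 0.00097 * 9.931e-11)
R = 2.24362e-09 m = 2.24 nm

2.24


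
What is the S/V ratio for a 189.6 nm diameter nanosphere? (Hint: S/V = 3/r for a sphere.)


Radius r = 189.6/2 = 94.8 nm
S/V = 3 / r = 3 / 94.8
S/V = 0.0316 nm^-1

0.0316


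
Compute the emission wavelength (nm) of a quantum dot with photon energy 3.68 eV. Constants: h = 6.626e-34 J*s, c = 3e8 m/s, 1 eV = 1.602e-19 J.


Convert energy: E = 3.68 eV = 3.68 * 1.602e-19 = 5.89536e-19 J
lambda = h*c / E = 6.626e-34 * 3e8 / 5.89536e-19
lambda = 3.3718e-07 m = 337.2 nm

337.2


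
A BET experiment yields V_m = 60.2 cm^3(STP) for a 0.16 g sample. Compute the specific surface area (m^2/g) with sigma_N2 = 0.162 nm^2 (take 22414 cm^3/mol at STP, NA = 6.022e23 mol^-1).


Number of moles in monolayer = V_m / 22414 = 60.2 / 22414 = 0.00268582
Number of molecules = moles * NA = 0.00268582 * 6.022e23
SA = molecules * sigma / mass
SA = (60.2 / 22414) * 6.022e23 * 0.162e-18 / 0.16
SA = 1637.6 m^2/g

1637.6


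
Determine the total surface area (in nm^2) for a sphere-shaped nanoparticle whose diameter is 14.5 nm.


Radius r = 14.5/2 = 7.25 nm
Surface area SA = 4 * pi * r^2
SA = 4 * pi * (7.25)^2
SA = 660.52 nm^2

660.52


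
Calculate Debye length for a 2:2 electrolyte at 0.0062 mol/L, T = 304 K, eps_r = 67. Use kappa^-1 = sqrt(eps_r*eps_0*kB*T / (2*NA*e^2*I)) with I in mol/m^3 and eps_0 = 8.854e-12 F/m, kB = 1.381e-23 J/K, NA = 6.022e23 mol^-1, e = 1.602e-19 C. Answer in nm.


Ionic strength I = 0.0062 * 2^2 * 1000 = 24.8 mol/m^3
kappa^-1 = sqrt(67 * 8.854e-12 * 1.381e-23 * 304 / (2 * 6.022e23 * (1.602e-19)^2 * 24.8))
kappa^-1 = 1.802 nm

1.802


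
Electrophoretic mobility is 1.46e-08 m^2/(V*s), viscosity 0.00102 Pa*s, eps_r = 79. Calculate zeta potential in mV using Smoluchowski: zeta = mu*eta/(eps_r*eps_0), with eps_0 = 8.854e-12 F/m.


Smoluchowski equation: zeta = mu * eta / (eps_r * eps_0)
zeta = 1.46e-08 * 0.00102 / (79 * 8.854e-12)
zeta = 0.021291 V = 21.29 mV

21.29


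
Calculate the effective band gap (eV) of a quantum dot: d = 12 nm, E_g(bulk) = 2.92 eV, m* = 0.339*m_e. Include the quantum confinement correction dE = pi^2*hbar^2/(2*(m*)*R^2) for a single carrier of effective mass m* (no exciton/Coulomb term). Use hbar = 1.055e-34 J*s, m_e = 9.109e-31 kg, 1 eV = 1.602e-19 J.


Radius R = 12/2 nm = 6e-09 m
Confinement energy dE = pi^2 * hbar^2 / (2 * m_eff * m_e * R^2)
dE = pi^2 * (1.055e-34)^2 / (2 * 0.339 * 9.109e-31 * (6e-09)^2) J, divided by 1.602e-19 J/eV
dE = 0.0308 eV
Total band gap = E_g(bulk) + dE = 2.92 + 0.0308 = 2.9508 eV

2.9508


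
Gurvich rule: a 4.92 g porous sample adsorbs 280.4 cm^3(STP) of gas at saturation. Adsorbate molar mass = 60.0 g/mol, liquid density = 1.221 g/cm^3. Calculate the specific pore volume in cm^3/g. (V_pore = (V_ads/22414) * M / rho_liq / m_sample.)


Moles adsorbed n = V_ads / 22414 = 280.4 / 22414 = 1.251004e-02 mol
Liquid volume V_liq = n * M / rho_liq = 1.251004e-02 * 60.0 / 1.221 = 0.61474 cm^3
Specific pore volume V_pore = V_liq / m_sample = 0.61474 / 4.92
V_pore = 0.1249 cm^3/g

0.1249


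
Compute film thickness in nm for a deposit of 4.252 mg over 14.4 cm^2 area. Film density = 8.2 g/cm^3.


Convert: m = 4.252 mg = 4.2520e-06 kg, A = 14.4 cm^2 = 1.4400e-03 m^2, rho = 8.2 g/cm^3 = 8200 kg/m^3
t = m / (A * rho)
t = 4.2520e-06 / (1.4400e-03 * 8200)
t = 3.6009e-07 m = 360.1 nm

360.1


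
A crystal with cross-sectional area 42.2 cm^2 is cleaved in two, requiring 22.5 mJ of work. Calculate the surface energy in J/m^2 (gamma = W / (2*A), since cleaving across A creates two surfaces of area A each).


Convert: A = 42.2 cm^2 = 0.00422 m^2, W = 22.5 mJ = 0.0225 J
Cleaving exposes two faces of area A, so total new surface = 2*A and gamma = W / (2*A)
gamma = 0.0225 / (2 * 0.00422)
gamma = 2.666 J/m^2

2.666


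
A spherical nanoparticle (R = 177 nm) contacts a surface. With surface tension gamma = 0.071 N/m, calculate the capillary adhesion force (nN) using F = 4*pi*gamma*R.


Convert radius: R = 177 nm = 1.77e-07 m
F = 4 * pi * gamma * R
F = 4 * pi * 0.071 * 1.77e-07
F = 1.57922e-07 N = 157.9216 nN

157.9216


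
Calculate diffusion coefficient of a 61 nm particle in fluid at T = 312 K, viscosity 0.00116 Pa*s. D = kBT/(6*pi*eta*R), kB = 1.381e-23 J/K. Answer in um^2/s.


Radius R = 61/2 = 30.5 nm = 3.05e-08 m
D = kB*T / (6*pi*eta*R)
D = 1.381e-23 * 312 / (6 * pi * 0.00116 * 3.05e-08)
D = 6.46084e-12 m^2/s = 6.461 um^2/s

6.461


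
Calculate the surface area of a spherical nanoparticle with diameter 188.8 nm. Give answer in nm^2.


Radius r = 188.8/2 = 94.4 nm
Surface area SA = 4 * pi * r^2
SA = 4 * pi * (94.4)^2
SA = 111983.45 nm^2

111983.45


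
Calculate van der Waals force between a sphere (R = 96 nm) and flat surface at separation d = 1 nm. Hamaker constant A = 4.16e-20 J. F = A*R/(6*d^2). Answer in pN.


Convert to SI: R = 96 nm = 9.6e-08 m, d = 1 nm = 1e-09 m
F = A * R / (6 * d^2)
F = 4.16e-20 * 9.6e-08 / (6 * (1e-09)^2)
F = 6.656e-10 N = 665.6 pN

665.6


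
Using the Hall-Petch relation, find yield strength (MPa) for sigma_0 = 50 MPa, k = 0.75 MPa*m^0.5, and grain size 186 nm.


d = 186 nm = 1.86e-07 m
sqrt(d) = 0.0004312772
Hall-Petch contribution = k / sqrt(d) = 0.75 / 0.0004312772 = 1739.0 MPa
sigma = sigma_0 + k/sqrt(d) = 50 + 1739.0 = 1789.0 MPa

1789.0


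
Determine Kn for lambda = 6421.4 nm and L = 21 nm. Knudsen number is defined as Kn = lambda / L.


Knudsen number Kn = lambda / L
Kn = 6421.4 / 21
Kn = 305.781

305.781


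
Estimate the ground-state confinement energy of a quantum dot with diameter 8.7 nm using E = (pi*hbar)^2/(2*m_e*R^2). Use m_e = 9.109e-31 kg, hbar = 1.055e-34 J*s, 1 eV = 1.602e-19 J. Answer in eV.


Radius R = 8.7/2 = 4.35 nm = 4.35e-09 m
E = (pi * 1.055e-34)^2 / (2 * 9.109e-31 * (4.35e-09)^2)
E(J) = 3.18658e-21
E = E(J) / 1.602e-19 = 0.0199 eV

0.0199


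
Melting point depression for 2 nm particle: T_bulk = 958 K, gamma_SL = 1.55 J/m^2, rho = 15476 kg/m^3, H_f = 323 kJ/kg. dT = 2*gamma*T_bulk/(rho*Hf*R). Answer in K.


Radius R = 2/2 = 1 nm = 1e-09 m
Convert H_f = 323 kJ/kg = 323000 J/kg
dT = 2 * gamma_SL * T_bulk / (rho * H_f * R)
dT = 2 * 1.55 * 958 / (15476 * 323000 * 1e-09)
dT = 594.1 K

594.1


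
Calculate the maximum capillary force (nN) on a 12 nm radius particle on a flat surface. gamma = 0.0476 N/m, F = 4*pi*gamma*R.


Convert radius: R = 12 nm = 1.2e-08 m
F = 4 * pi * gamma * R
F = 4 * pi * 0.0476 * 1.2e-08
F = 7.17791e-09 N = 7.1779 nN

7.1779


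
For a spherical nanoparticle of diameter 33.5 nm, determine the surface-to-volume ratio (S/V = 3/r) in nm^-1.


Radius r = 33.5/2 = 16.75 nm
S/V = 3 / r = 3 / 16.75
S/V = 0.1791 nm^-1

0.1791


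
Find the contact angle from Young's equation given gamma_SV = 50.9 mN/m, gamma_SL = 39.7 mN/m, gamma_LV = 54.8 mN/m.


cos(theta) = (gamma_SV - gamma_SL) / gamma_LV
cos(theta) = (50.9 - 39.7) / 54.8
cos(theta) = 0.20438
theta = arccos(0.20438) = 78.21 degrees

78.21


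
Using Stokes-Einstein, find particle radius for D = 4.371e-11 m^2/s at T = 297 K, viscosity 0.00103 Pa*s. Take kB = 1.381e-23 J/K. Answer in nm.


Stokes-Einstein: R = kB*T / (6*pi*eta*D)
R = 1.381e-23 * 297 / (6 * pi * 0.00103 * 4.371e-11)
R = 4.83316e-09 m = 4.83 nm

4.83


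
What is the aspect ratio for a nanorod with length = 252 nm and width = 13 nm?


Aspect ratio AR = length / diameter
AR = 252 / 13
AR = 19.38

19.38


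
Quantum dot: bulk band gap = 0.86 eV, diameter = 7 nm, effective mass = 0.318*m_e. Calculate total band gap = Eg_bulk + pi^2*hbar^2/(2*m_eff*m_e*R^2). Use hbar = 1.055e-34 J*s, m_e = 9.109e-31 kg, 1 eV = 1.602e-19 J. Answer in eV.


Radius R = 7/2 nm = 3.5e-09 m
Confinement energy dE = pi^2 * hbar^2 / (2 * m_eff * m_e * R^2)
dE = pi^2 * (1.055e-34)^2 / (2 * 0.318 * 9.109e-31 * (3.5e-09)^2) J, divided by 1.602e-19 J/eV
dE = 0.0966 eV
Total band gap = E_g(bulk) + dE = 0.86 + 0.0966 = 0.9566 eV

0.9566


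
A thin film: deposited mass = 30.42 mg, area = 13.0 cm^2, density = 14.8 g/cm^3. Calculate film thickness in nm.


Convert: m = 30.42 mg = 3.0420e-05 kg, A = 13.0 cm^2 = 1.3000e-03 m^2, rho = 14.8 g/cm^3 = 14800 kg/m^3
t = m / (A * rho)
t = 3.0420e-05 / (1.3000e-03 * 14800)
t = 1.5811e-06 m = 1581.1 nm

1581.1


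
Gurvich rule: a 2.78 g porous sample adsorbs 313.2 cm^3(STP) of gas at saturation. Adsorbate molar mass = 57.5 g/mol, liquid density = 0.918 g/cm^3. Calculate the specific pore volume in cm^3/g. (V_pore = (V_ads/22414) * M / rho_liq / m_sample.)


Moles adsorbed n = V_ads / 22414 = 313.2 / 22414 = 1.397341e-02 mol
Liquid volume V_liq = n * M / rho_liq = 1.397341e-02 * 57.5 / 0.918 = 0.87524 cm^3
Specific pore volume V_pore = V_liq / m_sample = 0.87524 / 2.78
V_pore = 0.3148 cm^3/g

0.3148


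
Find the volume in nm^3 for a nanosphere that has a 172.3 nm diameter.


Radius r = 172.3/2 = 86.15 nm
Volume V = (4/3) * pi * r^3
V = (4/3) * pi * (86.15)^3
V = 2678270.6 nm^3

2678270.6


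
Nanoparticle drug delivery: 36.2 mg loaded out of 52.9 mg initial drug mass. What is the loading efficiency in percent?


Drug loading efficiency = (drug loaded / drug initial) * 100
DLE = 36.2 / 52.9 * 100
DLE = 0.6843 * 100
DLE = 68.43%

68.43


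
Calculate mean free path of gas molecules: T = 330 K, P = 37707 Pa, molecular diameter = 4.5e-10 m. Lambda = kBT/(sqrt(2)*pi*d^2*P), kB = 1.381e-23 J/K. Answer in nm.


Mean free path: lambda = kB*T / (sqrt(2) * pi * d^2 * P)
lambda = 1.381e-23 * 330 / (sqrt(2) * pi * (4.5e-10)^2 * 37707)
lambda = 1.34337e-07 m
lambda = 134.34 nm

134.34


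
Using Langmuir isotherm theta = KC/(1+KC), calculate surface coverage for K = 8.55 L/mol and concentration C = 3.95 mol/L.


Langmuir isotherm: theta = K*C / (1 + K*C)
K*C = 8.55 * 3.95 = 33.7725
theta = 33.7725 / (1 + 33.7725) = 33.7725 / 34.7725
theta = 0.9712

0.9712


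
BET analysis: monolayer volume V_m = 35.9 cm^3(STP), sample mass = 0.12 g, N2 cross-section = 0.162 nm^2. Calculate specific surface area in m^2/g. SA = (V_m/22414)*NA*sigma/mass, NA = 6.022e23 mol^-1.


Number of moles in monolayer = V_m / 22414 = 35.9 / 22414 = 0.00160168
Number of molecules = moles * NA = 0.00160168 * 6.022e23
SA = molecules * sigma / mass
SA = (35.9 / 22414) * 6.022e23 * 0.162e-18 / 0.12
SA = 1302.1 m^2/g

1302.1


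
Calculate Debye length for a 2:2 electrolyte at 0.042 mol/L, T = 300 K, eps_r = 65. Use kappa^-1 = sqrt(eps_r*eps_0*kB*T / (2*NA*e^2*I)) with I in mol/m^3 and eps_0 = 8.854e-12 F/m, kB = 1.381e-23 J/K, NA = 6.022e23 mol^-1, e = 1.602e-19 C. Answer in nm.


Ionic strength I = 0.042 * 2^2 * 1000 = 168 mol/m^3
kappa^-1 = sqrt(65 * 8.854e-12 * 1.381e-23 * 300 / (2 * 6.022e23 * (1.602e-19)^2 * 168))
kappa^-1 = 0.678 nm

0.678


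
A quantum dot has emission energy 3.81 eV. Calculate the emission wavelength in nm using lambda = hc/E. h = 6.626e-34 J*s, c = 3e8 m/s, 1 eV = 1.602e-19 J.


Convert energy: E = 3.81 eV = 3.81 * 1.602e-19 = 6.10362e-19 J
lambda = h*c / E = 6.626e-34 * 3e8 / 6.10362e-19
lambda = 3.25676e-07 m = 325.7 nm

325.7


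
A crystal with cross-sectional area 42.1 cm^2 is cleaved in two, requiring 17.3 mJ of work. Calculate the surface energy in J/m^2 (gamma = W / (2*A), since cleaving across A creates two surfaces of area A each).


Convert: A = 42.1 cm^2 = 0.00421 m^2, W = 17.3 mJ = 0.0173 J
Cleaving exposes two faces of area A, so total new surface = 2*A and gamma = W / (2*A)
gamma = 0.0173 / (2 * 0.00421)
gamma = 2.055 J/m^2

2.055


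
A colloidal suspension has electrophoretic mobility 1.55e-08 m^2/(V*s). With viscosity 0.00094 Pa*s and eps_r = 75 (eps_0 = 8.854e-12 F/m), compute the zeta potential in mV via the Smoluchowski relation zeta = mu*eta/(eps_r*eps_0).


Smoluchowski equation: zeta = mu * eta / (eps_r * eps_0)
zeta = 1.55e-08 * 0.00094 / (75 * 8.854e-12)
zeta = 0.021941 V = 21.94 mV

21.94


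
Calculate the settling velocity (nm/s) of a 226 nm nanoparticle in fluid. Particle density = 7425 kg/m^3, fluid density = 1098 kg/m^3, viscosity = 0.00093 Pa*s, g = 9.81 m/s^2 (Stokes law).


Radius R = 226/2 nm = 1.13e-07 m
Density difference = 7425 - 1098 = 6327 kg/m^3
v = 2 * R^2 * (rho_p - rho_f) * g / (9 * eta)
v = 2 * (1.13e-07)^2 * 6327 * 9.81 / (9 * 0.00093)
v = 1.89377e-07 m/s = 189.3775 nm/s

189.3775


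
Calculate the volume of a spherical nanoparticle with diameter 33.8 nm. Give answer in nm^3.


Radius r = 33.8/2 = 16.9 nm
Volume V = (4/3) * pi * r^3
V = (4/3) * pi * (16.9)^3
V = 20218.49 nm^3

20218.49


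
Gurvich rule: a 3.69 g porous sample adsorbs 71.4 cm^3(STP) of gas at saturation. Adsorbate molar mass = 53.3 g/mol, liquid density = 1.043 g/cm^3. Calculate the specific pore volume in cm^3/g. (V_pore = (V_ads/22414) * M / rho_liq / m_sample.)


Moles adsorbed n = V_ads / 22414 = 71.4 / 22414 = 3.185509e-03 mol
Liquid volume V_liq = n * M / rho_liq = 3.185509e-03 * 53.3 / 1.043 = 0.16279 cm^3
Specific pore volume V_pore = V_liq / m_sample = 0.16279 / 3.69
V_pore = 0.0441 cm^3/g

0.0441


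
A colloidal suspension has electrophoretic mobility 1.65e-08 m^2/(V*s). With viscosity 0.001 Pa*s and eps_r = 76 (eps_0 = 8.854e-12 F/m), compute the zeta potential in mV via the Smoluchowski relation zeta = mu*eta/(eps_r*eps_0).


Smoluchowski equation: zeta = mu * eta / (eps_r * eps_0)
zeta = 1.65e-08 * 0.001 / (76 * 8.854e-12)
zeta = 0.024521 V = 24.52 mV

24.52


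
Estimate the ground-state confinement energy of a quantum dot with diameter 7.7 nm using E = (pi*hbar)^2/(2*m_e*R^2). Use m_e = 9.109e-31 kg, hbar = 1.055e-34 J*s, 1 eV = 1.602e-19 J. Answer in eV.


Radius R = 7.7/2 = 3.85 nm = 3.85e-09 m
E = (pi * 1.055e-34)^2 / (2 * 9.109e-31 * (3.85e-09)^2)
E(J) = 4.06801e-21
E = E(J) / 1.602e-19 = 0.0254 eV

0.0254


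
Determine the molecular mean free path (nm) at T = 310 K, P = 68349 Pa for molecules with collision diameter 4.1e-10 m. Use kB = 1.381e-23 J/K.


Mean free path: lambda = kB*T / (sqrt(2) * pi * d^2 * P)
lambda = 1.381e-23 * 310 / (sqrt(2) * pi * (4.1e-10)^2 * 68349)
lambda = 8.38669e-08 m
lambda = 83.87 nm

83.87


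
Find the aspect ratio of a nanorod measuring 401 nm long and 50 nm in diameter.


Aspect ratio AR = length / diameter
AR = 401 / 50
AR = 8.02

8.02


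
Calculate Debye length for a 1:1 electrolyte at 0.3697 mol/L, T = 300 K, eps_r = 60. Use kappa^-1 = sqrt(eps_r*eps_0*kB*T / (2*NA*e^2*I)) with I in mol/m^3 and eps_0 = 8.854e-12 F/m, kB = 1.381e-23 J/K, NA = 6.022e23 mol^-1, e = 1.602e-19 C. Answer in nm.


Ionic strength I = 0.3697 * 1^2 * 1000 = 369.7 mol/m^3
kappa^-1 = sqrt(60 * 8.854e-12 * 1.381e-23 * 300 / (2 * 6.022e23 * (1.602e-19)^2 * 369.7))
kappa^-1 = 0.439 nm

0.439


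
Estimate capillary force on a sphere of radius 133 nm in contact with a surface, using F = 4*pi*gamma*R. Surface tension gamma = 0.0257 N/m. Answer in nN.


Convert radius: R = 133 nm = 1.33e-07 m
F = 4 * pi * gamma * R
F = 4 * pi * 0.0257 * 1.33e-07
F = 4.29531e-08 N = 42.9531 nN

42.9531


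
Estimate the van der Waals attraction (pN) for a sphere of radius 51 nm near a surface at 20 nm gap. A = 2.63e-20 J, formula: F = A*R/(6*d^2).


Convert to SI: R = 51 nm = 5.1e-08 m, d = 20 nm = 2e-08 m
F = A * R / (6 * d^2)
F = 2.63e-20 * 5.1e-08 / (6 * (2e-08)^2)
F = 5.58875e-13 N = 0.559 pN

0.559


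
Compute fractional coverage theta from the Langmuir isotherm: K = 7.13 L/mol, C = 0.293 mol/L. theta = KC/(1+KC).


Langmuir isotherm: theta = K*C / (1 + K*C)
K*C = 7.13 * 0.293 = 2.08909
theta = 2.08909 / (1 + 2.08909) = 2.08909 / 3.08909
theta = 0.6763

0.6763


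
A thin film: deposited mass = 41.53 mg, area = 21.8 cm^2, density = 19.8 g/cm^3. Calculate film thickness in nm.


Convert: m = 41.53 mg = 4.1530e-05 kg, A = 21.8 cm^2 = 2.1800e-03 m^2, rho = 19.8 g/cm^3 = 19800 kg/m^3
t = m / (A * rho)
t = 4.1530e-05 / (2.1800e-03 * 19800)
t = 9.6214e-07 m = 962.1 nm

962.1


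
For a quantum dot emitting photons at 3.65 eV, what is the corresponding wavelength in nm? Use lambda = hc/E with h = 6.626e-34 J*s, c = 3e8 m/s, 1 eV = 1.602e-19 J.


Convert energy: E = 3.65 eV = 3.65 * 1.602e-19 = 5.8473e-19 J
lambda = h*c / E = 6.626e-34 * 3e8 / 5.8473e-19
lambda = 3.39952e-07 m = 340.0 nm

340.0


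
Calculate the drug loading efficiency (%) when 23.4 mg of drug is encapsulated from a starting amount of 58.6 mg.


Drug loading efficiency = (drug loaded / drug initial) * 100
DLE = 23.4 / 58.6 * 100
DLE = 0.3993 * 100
DLE = 39.93%

39.93


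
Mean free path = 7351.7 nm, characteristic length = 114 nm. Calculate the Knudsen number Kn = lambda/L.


Knudsen number Kn = lambda / L
Kn = 7351.7 / 114
Kn = 64.4886

64.4886


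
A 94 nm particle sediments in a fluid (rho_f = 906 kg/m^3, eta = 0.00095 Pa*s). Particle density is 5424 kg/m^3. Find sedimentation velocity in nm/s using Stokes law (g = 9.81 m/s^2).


Radius R = 94/2 nm = 4.7e-08 m
Density difference = 5424 - 906 = 4518 kg/m^3
v = 2 * R^2 * (rho_p - rho_f) * g / (9 * eta)
v = 2 * (4.7e-08)^2 * 4518 * 9.81 / (9 * 0.00095)
v = 2.29021e-08 m/s = 22.9021 nm/s

22.9021


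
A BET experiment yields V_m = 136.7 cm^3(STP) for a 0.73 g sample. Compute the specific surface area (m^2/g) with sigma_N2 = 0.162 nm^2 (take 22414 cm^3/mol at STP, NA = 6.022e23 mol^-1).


Number of moles in monolayer = V_m / 22414 = 136.7 / 22414 = 0.00609887
Number of molecules = moles * NA = 0.00609887 * 6.022e23
SA = molecules * sigma / mass
SA = (136.7 / 22414) * 6.022e23 * 0.162e-18 / 0.73
SA = 815.0 m^2/g

815.0


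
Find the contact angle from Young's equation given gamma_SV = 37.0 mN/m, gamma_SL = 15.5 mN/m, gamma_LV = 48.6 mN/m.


cos(theta) = (gamma_SV - gamma_SL) / gamma_LV
cos(theta) = (37.0 - 15.5) / 48.6
cos(theta) = 0.442387
theta = arccos(0.442387) = 63.74 degrees

63.74


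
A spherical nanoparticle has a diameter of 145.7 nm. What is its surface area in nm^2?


Radius r = 145.7/2 = 72.85 nm
Surface area SA = 4 * pi * r^2
SA = 4 * pi * (72.85)^2
SA = 66691.27 nm^2

66691.27


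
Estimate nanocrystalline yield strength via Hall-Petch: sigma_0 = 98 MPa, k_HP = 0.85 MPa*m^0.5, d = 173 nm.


d = 173 nm = 1.73e-07 m
sqrt(d) = 0.0004159327
Hall-Petch contribution = k / sqrt(d) = 0.85 / 0.0004159327 = 2043.6 MPa
sigma = sigma_0 + k/sqrt(d) = 98 + 2043.6 = 2141.6 MPa

2141.6


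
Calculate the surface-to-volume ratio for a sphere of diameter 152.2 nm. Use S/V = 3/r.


Radius r = 152.2/2 = 76.1 nm
S/V = 3 / r = 3 / 76.1
S/V = 0.0394 nm^-1

0.0394


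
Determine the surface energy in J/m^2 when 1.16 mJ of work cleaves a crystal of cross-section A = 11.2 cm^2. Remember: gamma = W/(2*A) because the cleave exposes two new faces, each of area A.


Convert: A = 11.2 cm^2 = 0.00112 m^2, W = 1.16 mJ = 0.00116 J
Cleaving exposes two faces of area A, so total new surface = 2*A and gamma = W / (2*A)
gamma = 0.00116 / (2 * 0.00112)
gamma = 0.518 J/m^2

0.518


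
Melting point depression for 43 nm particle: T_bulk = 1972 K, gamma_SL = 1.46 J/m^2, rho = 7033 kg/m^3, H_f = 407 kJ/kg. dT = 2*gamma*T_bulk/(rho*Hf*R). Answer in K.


Radius R = 43/2 = 21.5 nm = 2.15e-08 m
Convert H_f = 407 kJ/kg = 407000 J/kg
dT = 2 * gamma_SL * T_bulk / (rho * H_f * R)
dT = 2 * 1.46 * 1972 / (7033 * 407000 * 2.15e-08)
dT = 93.6 K

93.6


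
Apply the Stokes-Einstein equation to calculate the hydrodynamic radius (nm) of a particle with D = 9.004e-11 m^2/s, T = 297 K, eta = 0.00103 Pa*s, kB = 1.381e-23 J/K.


Stokes-Einstein: R = kB*T / (6*pi*eta*D)
R = 1.381e-23 * 297 / (6 * pi * 0.00103 * 9.004e-11)
R = 2.34626e-09 m = 2.35 nm

2.35


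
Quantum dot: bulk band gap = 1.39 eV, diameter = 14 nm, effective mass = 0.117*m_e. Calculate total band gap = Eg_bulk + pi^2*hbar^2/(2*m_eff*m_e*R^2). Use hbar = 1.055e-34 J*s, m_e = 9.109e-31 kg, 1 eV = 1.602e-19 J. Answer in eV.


Radius R = 14/2 nm = 7e-09 m
Confinement energy dE = pi^2 * hbar^2 / (2 * m_eff * m_e * R^2)
dE = pi^2 * (1.055e-34)^2 / (2 * 0.117 * 9.109e-31 * (7e-09)^2) J, divided by 1.602e-19 J/eV
dE = 0.0657 eV
Total band gap = E_g(bulk) + dE = 1.39 + 0.0657 = 1.4557 eV

1.4557


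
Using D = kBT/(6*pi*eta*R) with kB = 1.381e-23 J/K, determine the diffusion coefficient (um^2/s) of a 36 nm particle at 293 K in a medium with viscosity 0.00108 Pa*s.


Radius R = 36/2 = 18 nm = 1.8e-08 m
D = kB*T / (6*pi*eta*R)
D = 1.381e-23 * 293 / (6 * pi * 0.00108 * 1.8e-08)
D = 1.10424e-11 m^2/s = 11.042 um^2/s

11.042


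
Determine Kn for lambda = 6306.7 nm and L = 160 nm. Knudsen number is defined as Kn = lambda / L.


Knudsen number Kn = lambda / L
Kn = 6306.7 / 160
Kn = 39.4169

39.4169


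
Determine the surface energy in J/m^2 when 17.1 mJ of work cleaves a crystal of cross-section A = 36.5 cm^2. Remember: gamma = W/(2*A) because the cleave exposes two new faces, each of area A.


Convert: A = 36.5 cm^2 = 0.00365 m^2, W = 17.1 mJ = 0.0171 J
Cleaving exposes two faces of area A, so total new surface = 2*A and gamma = W / (2*A)
gamma = 0.0171 / (2 * 0.00365)
gamma = 2.342 J/m^2

2.342


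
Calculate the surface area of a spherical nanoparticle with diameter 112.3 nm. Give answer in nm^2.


Radius r = 112.3/2 = 56.15 nm
Surface area SA = 4 * pi * r^2
SA = 4 * pi * (56.15)^2
SA = 39619.54 nm^2

39619.54


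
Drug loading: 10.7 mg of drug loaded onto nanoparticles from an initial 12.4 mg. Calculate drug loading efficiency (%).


Drug loading efficiency = (drug loaded / drug initial) * 100
DLE = 10.7 / 12.4 * 100
DLE = 0.8629 * 100
DLE = 86.29%

86.29


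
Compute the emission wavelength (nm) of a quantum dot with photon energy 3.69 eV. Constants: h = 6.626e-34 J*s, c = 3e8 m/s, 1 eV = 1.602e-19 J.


Convert energy: E = 3.69 eV = 3.69 * 1.602e-19 = 5.91138e-19 J
lambda = h*c / E = 6.626e-34 * 3e8 / 5.91138e-19
lambda = 3.36267e-07 m = 336.3 nm

336.3


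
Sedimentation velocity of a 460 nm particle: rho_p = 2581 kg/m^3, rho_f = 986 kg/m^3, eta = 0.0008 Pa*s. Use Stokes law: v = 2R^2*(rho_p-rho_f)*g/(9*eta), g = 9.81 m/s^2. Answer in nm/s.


Radius R = 460/2 nm = 2.3e-07 m
Density difference = 2581 - 986 = 1595 kg/m^3
v = 2 * R^2 * (rho_p - rho_f) * g / (9 * eta)
v = 2 * (2.3e-07)^2 * 1595 * 9.81 / (9 * 0.0008)
v = 2.29923e-07 m/s = 229.9232 nm/s

229.9232
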